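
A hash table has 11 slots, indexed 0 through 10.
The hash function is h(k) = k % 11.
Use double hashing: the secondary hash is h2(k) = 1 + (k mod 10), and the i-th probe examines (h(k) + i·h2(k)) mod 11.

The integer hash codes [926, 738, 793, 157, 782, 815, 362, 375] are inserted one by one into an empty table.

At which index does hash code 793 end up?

Insert 926: h=2, slot 2 empty -> index 2.
Insert 738: h=1, slot 1 empty -> index 1.
Insert 793: h=1, h2=4, slot 1 occupied -> index 5.
Insert 157: h=3, slot 3 empty -> index 3.
Insert 782: h=1, h2=3, slot 1 occupied -> index 4.
Insert 815: h=1, h2=6, slot 1 occupied -> index 7.
Insert 362: h=10, slot 10 empty -> index 10.
Insert 375: h=1, h2=6, slots 1,7,2 occupied -> index 8.
Table: [∅, 738, 926, 157, 782, 793, ∅, 815, 375, ∅, 362]

5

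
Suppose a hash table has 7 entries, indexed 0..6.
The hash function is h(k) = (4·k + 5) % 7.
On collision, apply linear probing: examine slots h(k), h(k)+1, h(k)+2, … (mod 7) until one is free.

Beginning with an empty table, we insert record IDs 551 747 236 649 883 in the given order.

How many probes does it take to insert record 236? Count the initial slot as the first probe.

3

551 hashes to 4; slot 4 is free → place at 4.
747 hashes to 4; 4 taken → place at 5.
236 hashes to 4; 4,5 taken → place at 6.
649 hashes to 4; 4,5,6 taken → place at 0.
883 hashes to 2; slot 2 is free → place at 2.
Table: [649, -, 883, -, 551, 747, 236]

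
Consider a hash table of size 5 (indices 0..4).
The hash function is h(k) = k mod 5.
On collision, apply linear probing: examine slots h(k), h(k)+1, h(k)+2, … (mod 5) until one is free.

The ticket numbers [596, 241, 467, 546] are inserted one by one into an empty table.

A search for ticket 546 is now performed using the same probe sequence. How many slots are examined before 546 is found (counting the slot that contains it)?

596 hashes to 1; slot 1 is free -> place at 1.
241 hashes to 1; 1 taken -> place at 2.
467 hashes to 2; 2 taken -> place at 3.
546 hashes to 1; 1,2,3 taken -> place at 4.
Table: [., 596, 241, 467, 546]
Lookup 546: h=1, probe 1,2,3,4 → found at 4.

4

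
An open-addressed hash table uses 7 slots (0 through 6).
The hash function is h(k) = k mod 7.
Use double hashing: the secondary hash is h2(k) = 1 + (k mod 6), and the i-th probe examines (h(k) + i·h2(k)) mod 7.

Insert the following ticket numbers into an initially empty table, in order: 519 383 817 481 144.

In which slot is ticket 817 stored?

0

519: h=1 → slot 1
383: h=5 → slot 5
817: h=5, h2=2, probe 5,0 → slot 0
481: h=5, h2=2, probe 5,0,2 → slot 2
144: h=4 → slot 4
Table: [817, 519, 481, ., 144, 383, .]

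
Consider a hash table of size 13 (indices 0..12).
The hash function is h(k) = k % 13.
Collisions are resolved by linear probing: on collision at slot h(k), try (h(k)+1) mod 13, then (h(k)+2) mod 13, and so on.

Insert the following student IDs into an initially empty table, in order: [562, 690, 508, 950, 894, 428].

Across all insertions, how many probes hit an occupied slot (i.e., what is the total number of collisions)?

562 hashes to 3; slot 3 is free → place at 3.
690 hashes to 1; slot 1 is free → place at 1.
508 hashes to 1; 1 taken → place at 2.
950 hashes to 1; 1,2,3 taken → place at 4.
894 hashes to 10; slot 10 is free → place at 10.
428 hashes to 12; slot 12 is free → place at 12.
Table: [_, 690, 508, 562, 950, _, _, _, _, _, 894, _, 428]

4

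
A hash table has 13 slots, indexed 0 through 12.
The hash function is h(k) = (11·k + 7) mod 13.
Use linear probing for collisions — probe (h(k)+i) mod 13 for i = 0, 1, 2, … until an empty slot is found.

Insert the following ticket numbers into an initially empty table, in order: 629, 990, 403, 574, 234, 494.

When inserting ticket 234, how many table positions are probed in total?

2

629 hashes to 10; slot 10 is free -> place at 10.
990 hashes to 3; slot 3 is free -> place at 3.
403 hashes to 7; slot 7 is free -> place at 7.
574 hashes to 3; 3 taken -> place at 4.
234 hashes to 7; 7 taken -> place at 8.
494 hashes to 7; 7,8 taken -> place at 9.
Table: [-, -, -, 990, 574, -, -, 403, 234, 494, 629, -, -]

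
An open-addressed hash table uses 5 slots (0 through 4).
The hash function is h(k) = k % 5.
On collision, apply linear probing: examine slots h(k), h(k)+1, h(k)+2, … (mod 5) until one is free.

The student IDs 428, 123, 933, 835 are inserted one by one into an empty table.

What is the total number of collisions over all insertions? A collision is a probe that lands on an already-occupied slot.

4

428: h=3 => slot 3
123: h=3, probe 3,4 => slot 4
933: h=3, probe 3,4,0 => slot 0
835: h=0, probe 0,1 => slot 1
Table: [933, 835, -, 428, 123]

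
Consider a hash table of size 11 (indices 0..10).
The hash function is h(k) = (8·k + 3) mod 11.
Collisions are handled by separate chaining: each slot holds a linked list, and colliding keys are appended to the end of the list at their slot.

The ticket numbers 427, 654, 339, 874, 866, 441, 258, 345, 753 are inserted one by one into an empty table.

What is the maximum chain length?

427 → bucket 9
654 → bucket 10
339 → bucket 9 (collision)
874 → bucket 10 (collision)
866 → bucket 1
441 → bucket 0
258 → bucket 10 (collision)
345 → bucket 2
753 → bucket 10 (collision)
Final buckets:
0: 441
1: 866
2: 345
3: —
4: —
5: —
6: —
7: —
8: —
9: 427 -> 339
10: 654 -> 874 -> 258 -> 753

4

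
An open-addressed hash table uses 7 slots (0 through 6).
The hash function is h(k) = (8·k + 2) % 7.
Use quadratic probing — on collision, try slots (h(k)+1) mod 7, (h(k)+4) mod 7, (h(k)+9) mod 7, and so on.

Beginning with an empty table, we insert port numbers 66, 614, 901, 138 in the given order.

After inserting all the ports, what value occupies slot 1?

66 hashes to 5; slot 5 is free → place at 5.
614 hashes to 0; slot 0 is free → place at 0.
901 hashes to 0; 0 taken → place at 1.
138 hashes to 0; 0,1 taken → place at 4.
Table: [614, 901, ., ., 138, 66, .]

901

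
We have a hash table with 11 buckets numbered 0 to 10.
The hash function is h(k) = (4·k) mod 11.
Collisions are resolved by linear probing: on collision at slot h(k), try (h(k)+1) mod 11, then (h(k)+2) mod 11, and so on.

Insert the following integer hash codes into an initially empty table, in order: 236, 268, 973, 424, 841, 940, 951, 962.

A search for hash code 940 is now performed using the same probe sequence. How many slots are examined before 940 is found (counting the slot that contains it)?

4

Insert 236: h=9, slot 9 empty -> index 9.
Insert 268: h=5, slot 5 empty -> index 5.
Insert 973: h=9, slot 9 occupied -> index 10.
Insert 424: h=2, slot 2 empty -> index 2.
Insert 841: h=9, slots 9,10 occupied -> index 0.
Insert 940: h=9, slots 9,10,0 occupied -> index 1.
Insert 951: h=9, slots 9,10,0,1,2 occupied -> index 3.
Insert 962: h=9, slots 9,10,0,1,2,3 occupied -> index 4.
Table: [841, 940, 424, 951, 962, 268, —, —, —, 236, 973]
Lookup 940: h=9, probe 9,10,0,1 → found at 1.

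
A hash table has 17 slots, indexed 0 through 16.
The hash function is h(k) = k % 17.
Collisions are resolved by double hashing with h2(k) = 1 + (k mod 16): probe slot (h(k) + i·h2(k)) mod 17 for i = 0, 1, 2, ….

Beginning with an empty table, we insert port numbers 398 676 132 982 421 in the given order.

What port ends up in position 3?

982

398: h=7 → slot 7
676: h=13 → slot 13
132: h=13, h2=5, probe 13,1 → slot 1
982: h=13, h2=7, probe 13,3 → slot 3
421: h=13, h2=6, probe 13,2 → slot 2
Table: [_, 132, 421, 982, _, _, _, 398, _, _, _, _, _, 676, _, _, _]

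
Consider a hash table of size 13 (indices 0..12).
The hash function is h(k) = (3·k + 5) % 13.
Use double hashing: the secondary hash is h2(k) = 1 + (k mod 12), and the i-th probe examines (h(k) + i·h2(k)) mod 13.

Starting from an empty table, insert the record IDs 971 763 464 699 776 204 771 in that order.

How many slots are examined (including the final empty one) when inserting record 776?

Insert 971: h=6, slot 6 empty → index 6.
Insert 763: h=6, h2=8, slot 6 occupied → index 1.
Insert 464: h=6, h2=9, slot 6 occupied → index 2.
Insert 699: h=9, slot 9 empty → index 9.
Insert 776: h=6, h2=9, slots 6,2 occupied → index 11.
Insert 204: h=6, h2=1, slot 6 occupied → index 7.
Insert 771: h=4, slot 4 empty → index 4.
Table: [_, 763, 464, _, 771, _, 971, 204, _, 699, _, 776, _]

3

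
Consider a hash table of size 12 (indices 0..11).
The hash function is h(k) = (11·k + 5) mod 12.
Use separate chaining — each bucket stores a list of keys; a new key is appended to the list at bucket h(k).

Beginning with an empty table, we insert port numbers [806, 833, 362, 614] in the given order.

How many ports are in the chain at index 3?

3

Insert 806: h=3, bucket 3 empty → new chain.
Insert 833: h=0, bucket 0 empty → new chain.
Insert 362: h=3, bucket 3 nonempty → append to chain.
Insert 614: h=3, bucket 3 nonempty → append to chain.
Final buckets:
0: 833
1: ∅
2: ∅
3: 806 -> 362 -> 614
4: ∅
5: ∅
6: ∅
7: ∅
8: ∅
9: ∅
10: ∅
11: ∅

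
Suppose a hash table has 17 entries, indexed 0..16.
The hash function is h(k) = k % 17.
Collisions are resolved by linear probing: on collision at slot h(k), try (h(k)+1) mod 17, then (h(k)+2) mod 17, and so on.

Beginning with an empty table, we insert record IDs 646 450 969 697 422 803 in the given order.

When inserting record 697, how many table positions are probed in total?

646 hashes to 0; slot 0 is free -> place at 0.
450 hashes to 8; slot 8 is free -> place at 8.
969 hashes to 0; 0 taken -> place at 1.
697 hashes to 0; 0,1 taken -> place at 2.
422 hashes to 14; slot 14 is free -> place at 14.
803 hashes to 4; slot 4 is free -> place at 4.
Table: [646, 969, 697, —, 803, —, —, —, 450, —, —, —, —, —, 422, —, —]

3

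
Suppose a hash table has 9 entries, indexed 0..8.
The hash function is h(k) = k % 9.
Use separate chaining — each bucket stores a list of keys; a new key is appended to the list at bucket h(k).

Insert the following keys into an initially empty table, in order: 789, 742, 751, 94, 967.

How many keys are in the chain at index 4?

4

789 → bucket 6
742 → bucket 4
751 → bucket 4 (collision)
94 → bucket 4 (collision)
967 → bucket 4 (collision)
Final buckets:
0: .
1: .
2: .
3: .
4: 742 -> 751 -> 94 -> 967
5: .
6: 789
7: .
8: .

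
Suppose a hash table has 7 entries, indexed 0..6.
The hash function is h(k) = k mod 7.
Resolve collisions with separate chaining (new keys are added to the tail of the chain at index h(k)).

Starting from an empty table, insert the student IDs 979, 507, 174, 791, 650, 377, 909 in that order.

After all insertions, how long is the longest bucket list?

979 → bucket 6
507 → bucket 3
174 → bucket 6 (collision)
791 → bucket 0
650 → bucket 6 (collision)
377 → bucket 6 (collision)
909 → bucket 6 (collision)
Final buckets:
0: 791
1: .
2: .
3: 507
4: .
5: .
6: 979 -> 174 -> 650 -> 377 -> 909

5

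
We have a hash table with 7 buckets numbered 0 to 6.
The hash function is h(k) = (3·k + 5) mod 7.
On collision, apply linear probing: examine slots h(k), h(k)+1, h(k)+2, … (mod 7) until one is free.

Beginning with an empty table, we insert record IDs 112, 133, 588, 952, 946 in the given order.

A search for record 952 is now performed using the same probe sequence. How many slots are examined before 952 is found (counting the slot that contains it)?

112 hashes to 5; slot 5 is free => place at 5.
133 hashes to 5; 5 taken => place at 6.
588 hashes to 5; 5,6 taken => place at 0.
952 hashes to 5; 5,6,0 taken => place at 1.
946 hashes to 1; 1 taken => place at 2.
Table: [588, 952, 946, ∅, ∅, 112, 133]
Lookup 952: h=5, probe 5,6,0,1 → found at 1.

4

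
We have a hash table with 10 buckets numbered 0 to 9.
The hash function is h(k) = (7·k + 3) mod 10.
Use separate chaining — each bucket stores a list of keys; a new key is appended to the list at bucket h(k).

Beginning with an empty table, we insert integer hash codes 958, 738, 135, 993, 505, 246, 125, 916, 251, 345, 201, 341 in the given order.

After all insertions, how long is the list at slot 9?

958 -> bucket 9
738 -> bucket 9 (collision)
135 -> bucket 8
993 -> bucket 4
505 -> bucket 8 (collision)
246 -> bucket 5
125 -> bucket 8 (collision)
916 -> bucket 5 (collision)
251 -> bucket 0
345 -> bucket 8 (collision)
201 -> bucket 0 (collision)
341 -> bucket 0 (collision)
Final buckets:
0: 251 -> 201 -> 341
1: .
2: .
3: .
4: 993
5: 246 -> 916
6: .
7: .
8: 135 -> 505 -> 125 -> 345
9: 958 -> 738

2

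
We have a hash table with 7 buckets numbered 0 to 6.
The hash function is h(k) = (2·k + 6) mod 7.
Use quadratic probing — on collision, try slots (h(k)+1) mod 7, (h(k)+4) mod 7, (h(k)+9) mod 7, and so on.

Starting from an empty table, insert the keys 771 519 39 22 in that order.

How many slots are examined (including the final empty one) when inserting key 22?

3

771 hashes to 1; slot 1 is free => place at 1.
519 hashes to 1; 1 taken => place at 2.
39 hashes to 0; slot 0 is free => place at 0.
22 hashes to 1; 1,2 taken => place at 5.
Table: [39, 771, 519, _, _, 22, _]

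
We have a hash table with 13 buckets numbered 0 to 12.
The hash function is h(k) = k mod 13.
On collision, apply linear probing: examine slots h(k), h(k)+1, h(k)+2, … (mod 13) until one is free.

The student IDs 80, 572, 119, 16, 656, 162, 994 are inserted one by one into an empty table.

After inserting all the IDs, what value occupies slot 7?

Insert 80: h=2, slot 2 empty -> index 2.
Insert 572: h=0, slot 0 empty -> index 0.
Insert 119: h=2, slot 2 occupied -> index 3.
Insert 16: h=3, slot 3 occupied -> index 4.
Insert 656: h=6, slot 6 empty -> index 6.
Insert 162: h=6, slot 6 occupied -> index 7.
Insert 994: h=6, slots 6,7 occupied -> index 8.
Table: [572, —, 80, 119, 16, —, 656, 162, 994, —, —, —, —]

162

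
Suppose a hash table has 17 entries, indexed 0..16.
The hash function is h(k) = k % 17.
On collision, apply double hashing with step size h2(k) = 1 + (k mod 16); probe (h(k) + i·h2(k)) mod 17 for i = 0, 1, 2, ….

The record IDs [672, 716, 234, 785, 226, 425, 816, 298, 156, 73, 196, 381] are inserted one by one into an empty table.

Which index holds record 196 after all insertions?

7

672: h=9 → slot 9
716: h=2 → slot 2
234: h=13 → slot 13
785: h=3 → slot 3
226: h=5 → slot 5
425: h=0 → slot 0
816: h=0, h2=1, probe 0,1 → slot 1
298: h=9, h2=11, probe 9,3,14 → slot 14
156: h=3, h2=13, probe 3,16 → slot 16
73: h=5, h2=10, probe 5,15 → slot 15
196: h=9, h2=5, probe 9,14,2,7 → slot 7
381: h=7, h2=14, probe 7,4 → slot 4
Table: [425, 816, 716, 785, 381, 226, ∅, 196, ∅, 672, ∅, ∅, ∅, 234, 298, 73, 156]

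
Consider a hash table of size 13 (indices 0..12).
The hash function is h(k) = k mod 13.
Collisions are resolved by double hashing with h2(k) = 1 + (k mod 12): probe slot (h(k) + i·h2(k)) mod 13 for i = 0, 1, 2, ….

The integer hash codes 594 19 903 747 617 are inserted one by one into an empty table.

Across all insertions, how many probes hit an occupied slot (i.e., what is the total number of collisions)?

4

594: h=9 => slot 9
19: h=6 => slot 6
903: h=6, h2=4, probe 6,10 => slot 10
747: h=6, h2=4, probe 6,10,1 => slot 1
617: h=6, h2=6, probe 6,12 => slot 12
Table: [., 747, ., ., ., ., 19, ., ., 594, 903, ., 617]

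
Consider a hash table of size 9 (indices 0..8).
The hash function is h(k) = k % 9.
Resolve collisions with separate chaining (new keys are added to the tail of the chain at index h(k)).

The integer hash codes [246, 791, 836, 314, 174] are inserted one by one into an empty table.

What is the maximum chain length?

3

Insert 246: h=3, bucket 3 empty -> new chain.
Insert 791: h=8, bucket 8 empty -> new chain.
Insert 836: h=8, bucket 8 nonempty -> append to chain.
Insert 314: h=8, bucket 8 nonempty -> append to chain.
Insert 174: h=3, bucket 3 nonempty -> append to chain.
Final buckets:
0: _
1: _
2: _
3: 246 -> 174
4: _
5: _
6: _
7: _
8: 791 -> 836 -> 314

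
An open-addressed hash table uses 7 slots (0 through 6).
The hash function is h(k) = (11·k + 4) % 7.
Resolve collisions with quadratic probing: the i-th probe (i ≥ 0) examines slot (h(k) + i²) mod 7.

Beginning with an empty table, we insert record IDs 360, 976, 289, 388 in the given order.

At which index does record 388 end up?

6

Insert 360: h=2, slot 2 empty → index 2.
Insert 976: h=2, slot 2 occupied → index 3.
Insert 289: h=5, slot 5 empty → index 5.
Insert 388: h=2, slots 2,3 occupied → index 6.
Table: [—, —, 360, 976, —, 289, 388]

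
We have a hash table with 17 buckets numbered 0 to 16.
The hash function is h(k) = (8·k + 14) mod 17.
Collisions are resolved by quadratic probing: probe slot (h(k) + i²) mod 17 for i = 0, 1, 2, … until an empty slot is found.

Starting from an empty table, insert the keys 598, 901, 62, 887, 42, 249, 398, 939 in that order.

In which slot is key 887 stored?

598: h=4 -> slot 4
901: h=14 -> slot 14
62: h=0 -> slot 0
887: h=4, probe 4,5 -> slot 5
42: h=10 -> slot 10
249: h=0, probe 0,1 -> slot 1
398: h=2 -> slot 2
939: h=12 -> slot 12
Table: [62, 249, 398, —, 598, 887, —, —, —, —, 42, —, 939, —, 901, —, —]

5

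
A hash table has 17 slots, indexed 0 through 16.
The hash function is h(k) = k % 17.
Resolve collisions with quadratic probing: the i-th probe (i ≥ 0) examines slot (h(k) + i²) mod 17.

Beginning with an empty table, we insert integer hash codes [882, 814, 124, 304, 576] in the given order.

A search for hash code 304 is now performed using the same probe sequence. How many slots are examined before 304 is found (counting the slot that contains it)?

Insert 882: h=15, slot 15 empty -> index 15.
Insert 814: h=15, slot 15 occupied -> index 16.
Insert 124: h=5, slot 5 empty -> index 5.
Insert 304: h=15, slots 15,16 occupied -> index 2.
Insert 576: h=15, slots 15,16,2 occupied -> index 7.
Table: [∅, ∅, 304, ∅, ∅, 124, ∅, 576, ∅, ∅, ∅, ∅, ∅, ∅, ∅, 882, 814]
Lookup 304: h=15, probe 15,16,2 → found at 2.

3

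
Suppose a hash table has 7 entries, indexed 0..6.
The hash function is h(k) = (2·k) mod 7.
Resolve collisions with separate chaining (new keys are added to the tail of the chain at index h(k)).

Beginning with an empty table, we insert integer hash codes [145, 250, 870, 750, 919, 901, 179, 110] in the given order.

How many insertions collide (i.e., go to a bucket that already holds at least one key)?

4

145 -> bucket 3
250 -> bucket 3 (collision)
870 -> bucket 4
750 -> bucket 2
919 -> bucket 4 (collision)
901 -> bucket 3 (collision)
179 -> bucket 1
110 -> bucket 3 (collision)
Final buckets:
0: .
1: 179
2: 750
3: 145 -> 250 -> 901 -> 110
4: 870 -> 919
5: .
6: .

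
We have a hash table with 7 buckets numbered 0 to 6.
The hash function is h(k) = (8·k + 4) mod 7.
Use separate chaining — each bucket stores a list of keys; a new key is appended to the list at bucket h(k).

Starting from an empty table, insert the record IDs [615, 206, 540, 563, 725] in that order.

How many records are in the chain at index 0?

2

Insert 615: h=3, bucket 3 empty -> new chain.
Insert 206: h=0, bucket 0 empty -> new chain.
Insert 540: h=5, bucket 5 empty -> new chain.
Insert 563: h=0, bucket 0 nonempty -> append to chain.
Insert 725: h=1, bucket 1 empty -> new chain.
Final buckets:
0: 206 -> 563
1: 725
2: .
3: 615
4: .
5: 540
6: .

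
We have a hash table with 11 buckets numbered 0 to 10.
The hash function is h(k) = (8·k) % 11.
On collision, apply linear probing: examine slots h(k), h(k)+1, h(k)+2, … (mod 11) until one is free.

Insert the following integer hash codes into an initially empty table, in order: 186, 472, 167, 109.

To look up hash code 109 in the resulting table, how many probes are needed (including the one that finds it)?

4

186: h=3 => slot 3
472: h=3, probe 3,4 => slot 4
167: h=5 => slot 5
109: h=3, probe 3,4,5,6 => slot 6
Table: [_, _, _, 186, 472, 167, 109, _, _, _, _]
Lookup 109: h=3, probe 3,4,5,6 → found at 6.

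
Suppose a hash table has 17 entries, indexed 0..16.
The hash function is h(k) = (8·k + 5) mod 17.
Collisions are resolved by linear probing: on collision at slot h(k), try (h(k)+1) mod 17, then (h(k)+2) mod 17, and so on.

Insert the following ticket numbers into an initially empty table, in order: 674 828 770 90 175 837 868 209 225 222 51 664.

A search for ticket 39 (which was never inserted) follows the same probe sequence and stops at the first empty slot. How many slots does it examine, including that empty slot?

9

674 hashes to 8; slot 8 is free => place at 8.
828 hashes to 16; slot 16 is free => place at 16.
770 hashes to 11; slot 11 is free => place at 11.
90 hashes to 11; 11 taken => place at 12.
175 hashes to 11; 11,12 taken => place at 13.
837 hashes to 3; slot 3 is free => place at 3.
868 hashes to 13; 13 taken => place at 14.
209 hashes to 11; 11,12,13,14 taken => place at 15.
225 hashes to 3; 3 taken => place at 4.
222 hashes to 13; 13,14,15,16 taken => place at 0.
51 hashes to 5; slot 5 is free => place at 5.
664 hashes to 13; 13,14,15,16,0 taken => place at 1.
Table: [222, 664, _, 837, 225, 51, _, _, 674, _, _, 770, 90, 175, 868, 209, 828]
Lookup 39: h=11, probe 11,12,13,14,15,16,0,1,2 → slot 2 empty, not found.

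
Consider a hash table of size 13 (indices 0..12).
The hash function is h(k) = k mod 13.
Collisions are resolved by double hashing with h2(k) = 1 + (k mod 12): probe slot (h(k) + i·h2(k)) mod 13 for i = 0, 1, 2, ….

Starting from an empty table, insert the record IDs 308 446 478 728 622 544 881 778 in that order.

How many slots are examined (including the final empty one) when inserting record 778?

3

308: h=9 → slot 9
446: h=4 → slot 4
478: h=10 → slot 10
728: h=0 → slot 0
622: h=11 → slot 11
544: h=11, h2=5, probe 11,3 → slot 3
881: h=10, h2=6, probe 10,3,9,2 → slot 2
778: h=11, h2=11, probe 11,9,7 → slot 7
Table: [728, ∅, 881, 544, 446, ∅, ∅, 778, ∅, 308, 478, 622, ∅]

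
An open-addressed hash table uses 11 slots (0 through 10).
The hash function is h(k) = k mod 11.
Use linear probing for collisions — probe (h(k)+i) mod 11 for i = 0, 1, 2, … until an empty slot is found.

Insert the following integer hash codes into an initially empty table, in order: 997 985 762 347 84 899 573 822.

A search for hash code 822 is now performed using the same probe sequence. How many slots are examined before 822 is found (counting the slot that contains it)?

4

997 hashes to 7; slot 7 is free => place at 7.
985 hashes to 6; slot 6 is free => place at 6.
762 hashes to 3; slot 3 is free => place at 3.
347 hashes to 6; 6,7 taken => place at 8.
84 hashes to 7; 7,8 taken => place at 9.
899 hashes to 8; 8,9 taken => place at 10.
573 hashes to 1; slot 1 is free => place at 1.
822 hashes to 8; 8,9,10 taken => place at 0.
Table: [822, 573, ∅, 762, ∅, ∅, 985, 997, 347, 84, 899]
Lookup 822: h=8, probe 8,9,10,0 → found at 0.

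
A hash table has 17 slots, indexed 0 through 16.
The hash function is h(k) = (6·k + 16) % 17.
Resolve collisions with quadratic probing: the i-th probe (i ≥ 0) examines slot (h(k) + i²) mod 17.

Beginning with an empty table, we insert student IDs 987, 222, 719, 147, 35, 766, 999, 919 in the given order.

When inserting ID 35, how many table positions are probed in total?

3

987 hashes to 5; slot 5 is free -> place at 5.
222 hashes to 5; 5 taken -> place at 6.
719 hashes to 12; slot 12 is free -> place at 12.
147 hashes to 14; slot 14 is free -> place at 14.
35 hashes to 5; 5,6 taken -> place at 9.
766 hashes to 5; 5,6,9,14 taken -> place at 4.
999 hashes to 9; 9 taken -> place at 10.
919 hashes to 5; 5,6,9,14,4 taken -> place at 13.
Table: [∅, ∅, ∅, ∅, 766, 987, 222, ∅, ∅, 35, 999, ∅, 719, 919, 147, ∅, ∅]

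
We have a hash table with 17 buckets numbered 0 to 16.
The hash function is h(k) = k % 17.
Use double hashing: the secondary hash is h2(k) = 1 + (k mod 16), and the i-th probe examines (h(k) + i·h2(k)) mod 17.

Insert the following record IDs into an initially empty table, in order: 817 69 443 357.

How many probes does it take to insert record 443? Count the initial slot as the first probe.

Insert 817: h=1, slot 1 empty -> index 1.
Insert 69: h=1, h2=6, slot 1 occupied -> index 7.
Insert 443: h=1, h2=12, slot 1 occupied -> index 13.
Insert 357: h=0, slot 0 empty -> index 0.
Table: [357, 817, —, —, —, —, —, 69, —, —, —, —, —, 443, —, —, —]

2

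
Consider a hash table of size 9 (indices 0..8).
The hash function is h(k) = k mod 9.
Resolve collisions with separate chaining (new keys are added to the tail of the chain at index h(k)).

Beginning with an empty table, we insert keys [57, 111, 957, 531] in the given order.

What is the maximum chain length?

57 -> bucket 3
111 -> bucket 3 (collision)
957 -> bucket 3 (collision)
531 -> bucket 0
Final buckets:
0: 531
1: _
2: _
3: 57 -> 111 -> 957
4: _
5: _
6: _
7: _
8: _

3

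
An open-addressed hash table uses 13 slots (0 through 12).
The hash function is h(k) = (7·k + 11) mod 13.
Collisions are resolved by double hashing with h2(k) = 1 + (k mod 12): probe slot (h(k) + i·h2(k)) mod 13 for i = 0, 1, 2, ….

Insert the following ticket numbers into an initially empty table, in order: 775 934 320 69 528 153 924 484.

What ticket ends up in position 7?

775: h=2 => slot 2
934: h=10 => slot 10
320: h=2, h2=9, probe 2,11 => slot 11
69: h=0 => slot 0
528: h=2, h2=1, probe 2,3 => slot 3
153: h=3, h2=10, probe 3,0,10,7 => slot 7
924: h=5 => slot 5
484: h=6 => slot 6
Table: [69, _, 775, 528, _, 924, 484, 153, _, _, 934, 320, _]

153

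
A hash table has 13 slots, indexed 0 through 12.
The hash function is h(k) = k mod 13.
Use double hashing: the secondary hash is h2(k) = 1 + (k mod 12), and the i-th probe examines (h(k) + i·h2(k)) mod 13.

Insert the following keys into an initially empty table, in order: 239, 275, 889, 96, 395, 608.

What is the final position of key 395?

Insert 239: h=5, slot 5 empty → index 5.
Insert 275: h=2, slot 2 empty → index 2.
Insert 889: h=5, h2=2, slot 5 occupied → index 7.
Insert 96: h=5, h2=1, slot 5 occupied → index 6.
Insert 395: h=5, h2=12, slot 5 occupied → index 4.
Insert 608: h=10, slot 10 empty → index 10.
Table: [-, -, 275, -, 395, 239, 96, 889, -, -, 608, -, -]

4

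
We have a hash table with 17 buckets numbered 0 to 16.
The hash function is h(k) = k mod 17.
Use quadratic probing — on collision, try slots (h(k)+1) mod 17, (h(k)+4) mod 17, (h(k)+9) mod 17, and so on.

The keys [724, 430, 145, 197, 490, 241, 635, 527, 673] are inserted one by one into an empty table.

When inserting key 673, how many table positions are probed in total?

4

Insert 724: h=10, slot 10 empty → index 10.
Insert 430: h=5, slot 5 empty → index 5.
Insert 145: h=9, slot 9 empty → index 9.
Insert 197: h=10, slot 10 occupied → index 11.
Insert 490: h=14, slot 14 empty → index 14.
Insert 241: h=3, slot 3 empty → index 3.
Insert 635: h=6, slot 6 empty → index 6.
Insert 527: h=0, slot 0 empty → index 0.
Insert 673: h=10, slots 10,11,14 occupied → index 2.
Table: [527, _, 673, 241, _, 430, 635, _, _, 145, 724, 197, _, _, 490, _, _]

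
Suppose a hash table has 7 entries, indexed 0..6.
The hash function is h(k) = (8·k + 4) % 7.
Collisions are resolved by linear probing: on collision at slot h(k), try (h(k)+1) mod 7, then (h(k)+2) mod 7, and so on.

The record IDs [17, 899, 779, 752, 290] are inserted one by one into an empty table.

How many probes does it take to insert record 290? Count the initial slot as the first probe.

4

17: h=0 → slot 0
899: h=0, probe 0,1 → slot 1
779: h=6 → slot 6
752: h=0, probe 0,1,2 → slot 2
290: h=0, probe 0,1,2,3 → slot 3
Table: [17, 899, 752, 290, -, -, 779]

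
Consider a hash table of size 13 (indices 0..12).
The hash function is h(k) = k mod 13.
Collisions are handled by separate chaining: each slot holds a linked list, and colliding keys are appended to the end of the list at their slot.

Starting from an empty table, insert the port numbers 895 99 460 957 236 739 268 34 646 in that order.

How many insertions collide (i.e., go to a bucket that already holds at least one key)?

4

895 -> bucket 11
99 -> bucket 8
460 -> bucket 5
957 -> bucket 8 (collision)
236 -> bucket 2
739 -> bucket 11 (collision)
268 -> bucket 8 (collision)
34 -> bucket 8 (collision)
646 -> bucket 9
Final buckets:
0: .
1: .
2: 236
3: .
4: .
5: 460
6: .
7: .
8: 99 -> 957 -> 268 -> 34
9: 646
10: .
11: 895 -> 739
12: .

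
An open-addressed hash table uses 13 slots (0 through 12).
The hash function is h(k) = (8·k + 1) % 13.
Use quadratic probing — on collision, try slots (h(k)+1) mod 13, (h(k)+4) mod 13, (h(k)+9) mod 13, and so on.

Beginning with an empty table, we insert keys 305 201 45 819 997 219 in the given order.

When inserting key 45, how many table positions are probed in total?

3

Insert 305: h=10, slot 10 empty → index 10.
Insert 201: h=10, slot 10 occupied → index 11.
Insert 45: h=10, slots 10,11 occupied → index 1.
Insert 819: h=1, slot 1 occupied → index 2.
Insert 997: h=8, slot 8 empty → index 8.
Insert 219: h=11, slot 11 occupied → index 12.
Table: [—, 45, 819, —, —, —, —, —, 997, —, 305, 201, 219]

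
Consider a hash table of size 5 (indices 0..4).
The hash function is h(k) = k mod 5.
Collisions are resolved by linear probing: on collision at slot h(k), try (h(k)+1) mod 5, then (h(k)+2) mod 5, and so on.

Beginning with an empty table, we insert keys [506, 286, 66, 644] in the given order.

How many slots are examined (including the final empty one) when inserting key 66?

Insert 506: h=1, slot 1 empty → index 1.
Insert 286: h=1, slot 1 occupied → index 2.
Insert 66: h=1, slots 1,2 occupied → index 3.
Insert 644: h=4, slot 4 empty → index 4.
Table: [., 506, 286, 66, 644]

3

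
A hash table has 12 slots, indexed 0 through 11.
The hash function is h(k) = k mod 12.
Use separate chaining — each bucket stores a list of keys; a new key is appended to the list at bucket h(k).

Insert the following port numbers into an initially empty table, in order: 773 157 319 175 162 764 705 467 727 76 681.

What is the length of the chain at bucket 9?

2

Insert 773: h=5, bucket 5 empty -> new chain.
Insert 157: h=1, bucket 1 empty -> new chain.
Insert 319: h=7, bucket 7 empty -> new chain.
Insert 175: h=7, bucket 7 nonempty -> append to chain.
Insert 162: h=6, bucket 6 empty -> new chain.
Insert 764: h=8, bucket 8 empty -> new chain.
Insert 705: h=9, bucket 9 empty -> new chain.
Insert 467: h=11, bucket 11 empty -> new chain.
Insert 727: h=7, bucket 7 nonempty -> append to chain.
Insert 76: h=4, bucket 4 empty -> new chain.
Insert 681: h=9, bucket 9 nonempty -> append to chain.
Final buckets:
0: ∅
1: 157
2: ∅
3: ∅
4: 76
5: 773
6: 162
7: 319 -> 175 -> 727
8: 764
9: 705 -> 681
10: ∅
11: 467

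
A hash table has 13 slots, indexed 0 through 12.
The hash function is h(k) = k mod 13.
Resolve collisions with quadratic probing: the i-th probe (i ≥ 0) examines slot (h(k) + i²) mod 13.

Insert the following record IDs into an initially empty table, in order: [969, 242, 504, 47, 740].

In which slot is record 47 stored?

9

969 hashes to 7; slot 7 is free → place at 7.
242 hashes to 8; slot 8 is free → place at 8.
504 hashes to 10; slot 10 is free → place at 10.
47 hashes to 8; 8 taken → place at 9.
740 hashes to 12; slot 12 is free → place at 12.
Table: [—, —, —, —, —, —, —, 969, 242, 47, 504, —, 740]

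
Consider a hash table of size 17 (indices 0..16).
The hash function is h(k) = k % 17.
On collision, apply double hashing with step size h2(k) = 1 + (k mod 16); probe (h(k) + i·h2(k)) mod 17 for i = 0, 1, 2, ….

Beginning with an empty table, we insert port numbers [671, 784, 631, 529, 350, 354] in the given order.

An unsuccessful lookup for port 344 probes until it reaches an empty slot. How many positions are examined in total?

2

671 hashes to 8; slot 8 is free => place at 8.
784 hashes to 2; slot 2 is free => place at 2.
631 hashes to 2, h2=8; 2 taken => place at 10.
529 hashes to 2, h2=2; 2 taken => place at 4.
350 hashes to 10, h2=15; 10,8 taken => place at 6.
354 hashes to 14; slot 14 is free => place at 14.
Table: [—, —, 784, —, 529, —, 350, —, 671, —, 631, —, —, —, 354, —, —]
Lookup 344: h=4, h2=9, probe 4,13 → slot 13 empty, not found.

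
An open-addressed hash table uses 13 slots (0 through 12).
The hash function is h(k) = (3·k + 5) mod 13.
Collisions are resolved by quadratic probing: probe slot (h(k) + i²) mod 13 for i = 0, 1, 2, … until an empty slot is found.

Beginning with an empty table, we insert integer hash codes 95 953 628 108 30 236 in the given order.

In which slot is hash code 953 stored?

95: h=4 → slot 4
953: h=4, probe 4,5 → slot 5
628: h=4, probe 4,5,8 → slot 8
108: h=4, probe 4,5,8,0 → slot 0
30: h=4, probe 4,5,8,0,7 → slot 7
236: h=11 → slot 11
Table: [108, ∅, ∅, ∅, 95, 953, ∅, 30, 628, ∅, ∅, 236, ∅]

5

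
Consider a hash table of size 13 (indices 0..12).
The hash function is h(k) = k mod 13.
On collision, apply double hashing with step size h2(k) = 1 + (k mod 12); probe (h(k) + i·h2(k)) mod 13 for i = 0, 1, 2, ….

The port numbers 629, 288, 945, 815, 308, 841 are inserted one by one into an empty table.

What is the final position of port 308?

629 hashes to 5; slot 5 is free -> place at 5.
288 hashes to 2; slot 2 is free -> place at 2.
945 hashes to 9; slot 9 is free -> place at 9.
815 hashes to 9, h2=12; 9 taken -> place at 8.
308 hashes to 9, h2=9; 9,5 taken -> place at 1.
841 hashes to 9, h2=2; 9 taken -> place at 11.
Table: [-, 308, 288, -, -, 629, -, -, 815, 945, -, 841, -]

1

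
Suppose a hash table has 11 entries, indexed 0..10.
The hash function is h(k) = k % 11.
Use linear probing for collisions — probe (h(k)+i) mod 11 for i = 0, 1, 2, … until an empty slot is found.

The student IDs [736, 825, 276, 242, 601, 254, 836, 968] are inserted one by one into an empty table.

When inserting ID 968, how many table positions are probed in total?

Insert 736: h=10, slot 10 empty -> index 10.
Insert 825: h=0, slot 0 empty -> index 0.
Insert 276: h=1, slot 1 empty -> index 1.
Insert 242: h=0, slots 0,1 occupied -> index 2.
Insert 601: h=7, slot 7 empty -> index 7.
Insert 254: h=1, slots 1,2 occupied -> index 3.
Insert 836: h=0, slots 0,1,2,3 occupied -> index 4.
Insert 968: h=0, slots 0,1,2,3,4 occupied -> index 5.
Table: [825, 276, 242, 254, 836, 968, -, 601, -, -, 736]

6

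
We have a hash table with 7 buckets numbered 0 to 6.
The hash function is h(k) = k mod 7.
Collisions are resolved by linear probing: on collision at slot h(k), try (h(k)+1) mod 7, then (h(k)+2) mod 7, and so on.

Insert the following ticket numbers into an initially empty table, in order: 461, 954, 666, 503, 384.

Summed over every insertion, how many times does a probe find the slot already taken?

Insert 461: h=6, slot 6 empty -> index 6.
Insert 954: h=2, slot 2 empty -> index 2.
Insert 666: h=1, slot 1 empty -> index 1.
Insert 503: h=6, slot 6 occupied -> index 0.
Insert 384: h=6, slots 6,0,1,2 occupied -> index 3.
Table: [503, 666, 954, 384, ., ., 461]

5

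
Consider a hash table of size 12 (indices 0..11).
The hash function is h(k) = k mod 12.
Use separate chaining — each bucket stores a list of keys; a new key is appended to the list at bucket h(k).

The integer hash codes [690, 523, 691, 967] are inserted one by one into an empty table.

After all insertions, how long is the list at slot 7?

3

Insert 690: h=6, bucket 6 empty -> new chain.
Insert 523: h=7, bucket 7 empty -> new chain.
Insert 691: h=7, bucket 7 nonempty -> append to chain.
Insert 967: h=7, bucket 7 nonempty -> append to chain.
Final buckets:
0: —
1: —
2: —
3: —
4: —
5: —
6: 690
7: 523 -> 691 -> 967
8: —
9: —
10: —
11: —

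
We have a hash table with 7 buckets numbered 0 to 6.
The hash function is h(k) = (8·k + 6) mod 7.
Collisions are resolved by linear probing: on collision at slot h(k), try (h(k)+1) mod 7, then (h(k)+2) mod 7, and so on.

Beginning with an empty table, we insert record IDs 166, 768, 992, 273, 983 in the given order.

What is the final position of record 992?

6

166: h=4 -> slot 4
768: h=4, probe 4,5 -> slot 5
992: h=4, probe 4,5,6 -> slot 6
273: h=6, probe 6,0 -> slot 0
983: h=2 -> slot 2
Table: [273, -, 983, -, 166, 768, 992]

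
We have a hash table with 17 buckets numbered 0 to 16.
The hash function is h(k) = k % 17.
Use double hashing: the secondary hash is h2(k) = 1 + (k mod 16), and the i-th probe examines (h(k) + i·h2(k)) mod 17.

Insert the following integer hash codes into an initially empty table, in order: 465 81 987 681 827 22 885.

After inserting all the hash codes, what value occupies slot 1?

987

Insert 465: h=6, slot 6 empty => index 6.
Insert 81: h=13, slot 13 empty => index 13.
Insert 987: h=1, slot 1 empty => index 1.
Insert 681: h=1, h2=10, slot 1 occupied => index 11.
Insert 827: h=11, h2=12, slots 11,6,1,13 occupied => index 8.
Insert 22: h=5, slot 5 empty => index 5.
Insert 885: h=1, h2=6, slot 1 occupied => index 7.
Table: [∅, 987, ∅, ∅, ∅, 22, 465, 885, 827, ∅, ∅, 681, ∅, 81, ∅, ∅, ∅]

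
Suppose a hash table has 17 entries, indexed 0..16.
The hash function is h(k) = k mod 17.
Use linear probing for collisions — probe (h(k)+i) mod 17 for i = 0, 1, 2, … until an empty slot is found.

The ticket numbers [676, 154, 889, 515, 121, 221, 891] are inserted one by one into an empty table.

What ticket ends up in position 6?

515

676 hashes to 13; slot 13 is free => place at 13.
154 hashes to 1; slot 1 is free => place at 1.
889 hashes to 5; slot 5 is free => place at 5.
515 hashes to 5; 5 taken => place at 6.
121 hashes to 2; slot 2 is free => place at 2.
221 hashes to 0; slot 0 is free => place at 0.
891 hashes to 7; slot 7 is free => place at 7.
Table: [221, 154, 121, ∅, ∅, 889, 515, 891, ∅, ∅, ∅, ∅, ∅, 676, ∅, ∅, ∅]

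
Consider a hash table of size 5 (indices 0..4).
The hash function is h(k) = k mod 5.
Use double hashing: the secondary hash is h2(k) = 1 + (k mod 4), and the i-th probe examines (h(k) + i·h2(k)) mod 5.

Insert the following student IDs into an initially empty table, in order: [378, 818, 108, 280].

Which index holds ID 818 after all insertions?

1

Insert 378: h=3, slot 3 empty → index 3.
Insert 818: h=3, h2=3, slot 3 occupied → index 1.
Insert 108: h=3, h2=1, slot 3 occupied → index 4.
Insert 280: h=0, slot 0 empty → index 0.
Table: [280, 818, -, 378, 108]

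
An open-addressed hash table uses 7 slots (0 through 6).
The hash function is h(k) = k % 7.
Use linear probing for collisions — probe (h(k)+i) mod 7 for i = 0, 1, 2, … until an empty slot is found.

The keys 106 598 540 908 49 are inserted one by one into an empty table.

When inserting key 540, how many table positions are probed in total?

2

Insert 106: h=1, slot 1 empty -> index 1.
Insert 598: h=3, slot 3 empty -> index 3.
Insert 540: h=1, slot 1 occupied -> index 2.
Insert 908: h=5, slot 5 empty -> index 5.
Insert 49: h=0, slot 0 empty -> index 0.
Table: [49, 106, 540, 598, —, 908, —]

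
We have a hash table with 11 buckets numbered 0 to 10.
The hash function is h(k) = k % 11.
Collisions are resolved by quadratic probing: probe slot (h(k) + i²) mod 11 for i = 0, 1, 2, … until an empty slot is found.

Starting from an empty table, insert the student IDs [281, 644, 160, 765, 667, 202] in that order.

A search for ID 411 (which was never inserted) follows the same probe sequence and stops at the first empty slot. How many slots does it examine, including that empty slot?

4

281 hashes to 6; slot 6 is free => place at 6.
644 hashes to 6; 6 taken => place at 7.
160 hashes to 6; 6,7 taken => place at 10.
765 hashes to 6; 6,7,10 taken => place at 4.
667 hashes to 7; 7 taken => place at 8.
202 hashes to 4; 4 taken => place at 5.
Table: [—, —, —, —, 765, 202, 281, 644, 667, —, 160]
Lookup 411: h=4, probe 4,5,8,2 → slot 2 empty, not found.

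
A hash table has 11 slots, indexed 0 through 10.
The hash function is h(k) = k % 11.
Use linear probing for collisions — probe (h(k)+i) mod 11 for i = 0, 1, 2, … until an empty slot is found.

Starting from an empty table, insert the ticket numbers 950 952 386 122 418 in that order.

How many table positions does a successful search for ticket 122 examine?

2

Insert 950: h=4, slot 4 empty => index 4.
Insert 952: h=6, slot 6 empty => index 6.
Insert 386: h=1, slot 1 empty => index 1.
Insert 122: h=1, slot 1 occupied => index 2.
Insert 418: h=0, slot 0 empty => index 0.
Table: [418, 386, 122, -, 950, -, 952, -, -, -, -]
Lookup 122: h=1, probe 1,2 → found at 2.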